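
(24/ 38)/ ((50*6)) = 1/ 475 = 0.00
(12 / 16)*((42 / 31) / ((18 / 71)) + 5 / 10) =1087 / 248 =4.38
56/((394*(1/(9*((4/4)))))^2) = 1134/38809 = 0.03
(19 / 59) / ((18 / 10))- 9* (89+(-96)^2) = -44468500 / 531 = -83744.82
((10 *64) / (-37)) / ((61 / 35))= -22400 / 2257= -9.92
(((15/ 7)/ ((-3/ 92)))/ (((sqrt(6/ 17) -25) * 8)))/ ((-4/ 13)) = -635375/ 594664 -1495 * sqrt(102)/ 594664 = -1.09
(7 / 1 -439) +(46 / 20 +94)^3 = 892624347 / 1000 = 892624.35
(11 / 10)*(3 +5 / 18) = 3.61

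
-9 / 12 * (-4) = 3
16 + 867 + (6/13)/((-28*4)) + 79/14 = 888.64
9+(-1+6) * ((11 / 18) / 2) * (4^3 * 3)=907 / 3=302.33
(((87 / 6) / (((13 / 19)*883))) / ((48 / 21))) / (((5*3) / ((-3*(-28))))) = 26999 / 459160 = 0.06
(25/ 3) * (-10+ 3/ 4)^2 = 34225/ 48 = 713.02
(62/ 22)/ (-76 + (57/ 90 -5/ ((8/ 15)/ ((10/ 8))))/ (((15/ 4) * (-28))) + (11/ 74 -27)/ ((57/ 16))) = -35431200/ 1048932797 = -0.03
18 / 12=3 / 2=1.50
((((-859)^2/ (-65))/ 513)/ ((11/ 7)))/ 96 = -5165167/ 35212320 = -0.15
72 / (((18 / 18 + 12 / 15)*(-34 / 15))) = -17.65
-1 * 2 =-2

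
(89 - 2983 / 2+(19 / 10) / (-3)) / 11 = -21047 / 165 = -127.56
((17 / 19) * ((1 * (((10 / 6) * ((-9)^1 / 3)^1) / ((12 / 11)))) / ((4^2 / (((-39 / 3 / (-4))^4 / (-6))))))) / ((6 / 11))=8.74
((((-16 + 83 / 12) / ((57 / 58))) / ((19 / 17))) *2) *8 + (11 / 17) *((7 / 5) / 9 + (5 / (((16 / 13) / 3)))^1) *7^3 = 3839968817 / 1472880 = 2607.12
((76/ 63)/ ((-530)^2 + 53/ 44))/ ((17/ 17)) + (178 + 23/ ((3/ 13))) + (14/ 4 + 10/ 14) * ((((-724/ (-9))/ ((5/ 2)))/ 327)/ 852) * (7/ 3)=225886862049306554/ 813514770592335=277.67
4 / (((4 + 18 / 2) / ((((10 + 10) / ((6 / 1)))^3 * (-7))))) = -28000 / 351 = -79.77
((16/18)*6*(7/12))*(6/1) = 56/3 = 18.67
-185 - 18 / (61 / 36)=-11933 / 61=-195.62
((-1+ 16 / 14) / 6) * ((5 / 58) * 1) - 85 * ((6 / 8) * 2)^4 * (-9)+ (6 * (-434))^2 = 66110007809 / 9744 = 6784688.81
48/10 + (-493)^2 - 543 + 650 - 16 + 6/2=1215739/5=243147.80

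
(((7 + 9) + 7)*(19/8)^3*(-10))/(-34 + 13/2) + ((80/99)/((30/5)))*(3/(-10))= 1419301/12672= 112.00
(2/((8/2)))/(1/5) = 5/2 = 2.50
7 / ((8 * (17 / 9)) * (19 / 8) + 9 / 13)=819 / 4280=0.19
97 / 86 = 1.13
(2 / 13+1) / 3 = 5 / 13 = 0.38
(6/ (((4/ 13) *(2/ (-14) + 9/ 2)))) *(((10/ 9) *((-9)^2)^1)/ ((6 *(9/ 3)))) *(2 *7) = 19110/ 61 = 313.28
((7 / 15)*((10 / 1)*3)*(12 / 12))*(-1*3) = -42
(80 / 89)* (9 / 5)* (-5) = -720 / 89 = -8.09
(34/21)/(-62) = -17/651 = -0.03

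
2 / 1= 2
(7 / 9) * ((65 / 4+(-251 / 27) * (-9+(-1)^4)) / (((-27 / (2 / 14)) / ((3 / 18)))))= -9787 / 157464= -0.06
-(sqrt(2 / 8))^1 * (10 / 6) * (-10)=25 / 3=8.33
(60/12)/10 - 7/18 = 1/9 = 0.11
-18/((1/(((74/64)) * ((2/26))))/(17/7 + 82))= -196803/1456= -135.17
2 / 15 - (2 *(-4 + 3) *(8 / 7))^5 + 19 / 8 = 130888027 / 2016840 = 64.90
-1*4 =-4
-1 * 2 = -2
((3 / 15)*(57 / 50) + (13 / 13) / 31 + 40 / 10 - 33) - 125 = -1191483 / 7750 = -153.74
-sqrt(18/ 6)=-sqrt(3)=-1.73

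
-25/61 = -0.41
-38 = -38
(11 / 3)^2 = 121 / 9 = 13.44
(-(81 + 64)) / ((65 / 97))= -2813 / 13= -216.38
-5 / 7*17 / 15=-0.81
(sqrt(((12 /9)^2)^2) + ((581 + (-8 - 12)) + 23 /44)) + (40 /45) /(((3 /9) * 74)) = 8254007 /14652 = 563.34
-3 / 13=-0.23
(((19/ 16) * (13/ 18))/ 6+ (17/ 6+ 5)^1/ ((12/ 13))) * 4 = 34.52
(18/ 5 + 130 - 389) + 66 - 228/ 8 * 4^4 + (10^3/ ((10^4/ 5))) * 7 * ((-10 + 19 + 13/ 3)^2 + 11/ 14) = -1234877/ 180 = -6860.43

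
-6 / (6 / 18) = -18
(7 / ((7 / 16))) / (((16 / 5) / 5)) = 25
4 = 4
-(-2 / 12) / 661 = 1 / 3966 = 0.00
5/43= 0.12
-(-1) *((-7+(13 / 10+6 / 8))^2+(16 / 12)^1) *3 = 31003 / 400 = 77.51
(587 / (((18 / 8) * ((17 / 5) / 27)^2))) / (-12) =-396225 / 289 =-1371.02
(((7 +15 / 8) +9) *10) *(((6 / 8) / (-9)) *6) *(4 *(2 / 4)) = -715 / 4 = -178.75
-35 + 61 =26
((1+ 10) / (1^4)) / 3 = 11 / 3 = 3.67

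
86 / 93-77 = -7075 / 93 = -76.08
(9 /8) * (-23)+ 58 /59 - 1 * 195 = -103789 /472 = -219.89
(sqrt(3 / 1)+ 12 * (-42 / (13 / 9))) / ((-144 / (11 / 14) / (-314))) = -15543 / 26+ 1727 * sqrt(3) / 1008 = -594.84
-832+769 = -63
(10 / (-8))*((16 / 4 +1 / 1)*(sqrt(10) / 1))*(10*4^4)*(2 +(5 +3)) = -160000*sqrt(10) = -505964.43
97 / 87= 1.11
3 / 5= 0.60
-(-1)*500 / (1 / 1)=500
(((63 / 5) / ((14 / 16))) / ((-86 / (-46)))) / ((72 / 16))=368 / 215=1.71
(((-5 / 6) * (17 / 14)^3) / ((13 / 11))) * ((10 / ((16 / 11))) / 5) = -2972365 / 1712256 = -1.74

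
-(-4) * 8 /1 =32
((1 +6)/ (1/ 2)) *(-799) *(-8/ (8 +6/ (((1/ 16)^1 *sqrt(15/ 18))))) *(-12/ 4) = 167790/ 859 - 402696 *sqrt(30)/ 859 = -2372.37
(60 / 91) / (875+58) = 0.00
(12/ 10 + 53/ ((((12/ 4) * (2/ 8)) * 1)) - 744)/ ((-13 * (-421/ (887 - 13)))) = -8811668/ 82095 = -107.34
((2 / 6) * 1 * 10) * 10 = 100 / 3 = 33.33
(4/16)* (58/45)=29/90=0.32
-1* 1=-1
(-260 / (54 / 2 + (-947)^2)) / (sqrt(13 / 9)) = -15 * sqrt(13) / 224209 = -0.00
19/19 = 1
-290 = -290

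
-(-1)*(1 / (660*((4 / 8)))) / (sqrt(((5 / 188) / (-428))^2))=40232 / 825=48.77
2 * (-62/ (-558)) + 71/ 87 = 271/ 261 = 1.04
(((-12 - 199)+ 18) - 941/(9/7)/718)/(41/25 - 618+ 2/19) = 25892725/82241874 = 0.31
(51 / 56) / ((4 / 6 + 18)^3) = 1377 / 9834496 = 0.00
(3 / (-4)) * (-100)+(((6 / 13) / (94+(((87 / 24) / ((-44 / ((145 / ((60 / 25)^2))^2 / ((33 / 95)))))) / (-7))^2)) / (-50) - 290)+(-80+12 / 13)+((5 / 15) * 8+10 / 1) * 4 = -374462450211282418784533141 / 1538400353985827885943975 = -243.41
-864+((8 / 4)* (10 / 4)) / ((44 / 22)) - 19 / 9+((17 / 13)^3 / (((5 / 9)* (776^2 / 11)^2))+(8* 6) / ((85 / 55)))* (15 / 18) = -204221655727302852733 / 243780165997535232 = -837.73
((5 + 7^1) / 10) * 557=3342 / 5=668.40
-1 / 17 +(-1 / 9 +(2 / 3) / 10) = -0.10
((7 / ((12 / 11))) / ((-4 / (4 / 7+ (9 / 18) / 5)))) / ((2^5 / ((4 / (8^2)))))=-517 / 245760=-0.00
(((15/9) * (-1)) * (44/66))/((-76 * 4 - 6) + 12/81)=15/4183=0.00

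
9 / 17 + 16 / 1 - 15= 26 / 17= 1.53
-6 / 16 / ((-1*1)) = 3 / 8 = 0.38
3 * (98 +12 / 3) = 306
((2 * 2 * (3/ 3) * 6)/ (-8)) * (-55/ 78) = 55/ 26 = 2.12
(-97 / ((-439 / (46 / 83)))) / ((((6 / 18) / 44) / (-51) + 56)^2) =202217054688 / 5178507114469397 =0.00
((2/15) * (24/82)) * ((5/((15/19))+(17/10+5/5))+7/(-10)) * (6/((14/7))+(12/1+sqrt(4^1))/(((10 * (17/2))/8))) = 2936/2091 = 1.40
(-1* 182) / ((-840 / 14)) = 91 / 30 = 3.03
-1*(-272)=272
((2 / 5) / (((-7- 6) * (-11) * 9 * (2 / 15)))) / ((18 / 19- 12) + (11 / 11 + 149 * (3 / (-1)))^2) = 19 / 1621274226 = 0.00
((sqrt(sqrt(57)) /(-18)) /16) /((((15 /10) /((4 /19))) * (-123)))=57^(1 /4) /252396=0.00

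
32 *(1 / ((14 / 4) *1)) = 64 / 7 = 9.14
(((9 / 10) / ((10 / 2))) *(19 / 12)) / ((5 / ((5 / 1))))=57 / 200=0.28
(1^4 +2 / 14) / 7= 8 / 49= 0.16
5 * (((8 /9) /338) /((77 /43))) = 860 /117117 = 0.01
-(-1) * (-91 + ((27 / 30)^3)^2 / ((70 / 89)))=-6322701751 / 70000000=-90.32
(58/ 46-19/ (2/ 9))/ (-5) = 775/ 46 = 16.85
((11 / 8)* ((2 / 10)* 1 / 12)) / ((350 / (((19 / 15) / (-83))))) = -209 / 209160000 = -0.00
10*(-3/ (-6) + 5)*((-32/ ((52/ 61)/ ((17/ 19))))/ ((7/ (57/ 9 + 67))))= -100381600/ 5187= -19352.54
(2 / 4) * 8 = 4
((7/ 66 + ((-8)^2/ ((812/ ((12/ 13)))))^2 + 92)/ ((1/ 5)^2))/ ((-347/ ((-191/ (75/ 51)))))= 137473240623601/ 159496879542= 861.92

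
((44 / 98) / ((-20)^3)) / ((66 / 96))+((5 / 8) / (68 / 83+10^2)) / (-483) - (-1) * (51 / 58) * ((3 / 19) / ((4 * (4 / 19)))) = 135194611403 / 820474032000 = 0.16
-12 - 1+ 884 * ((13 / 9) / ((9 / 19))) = 2682.65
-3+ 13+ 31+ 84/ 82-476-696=-46329/ 41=-1129.98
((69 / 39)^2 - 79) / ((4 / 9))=-57699 / 338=-170.71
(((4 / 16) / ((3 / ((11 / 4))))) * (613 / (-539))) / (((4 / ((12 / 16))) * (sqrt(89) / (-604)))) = 92563 * sqrt(89) / 279104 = 3.13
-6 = -6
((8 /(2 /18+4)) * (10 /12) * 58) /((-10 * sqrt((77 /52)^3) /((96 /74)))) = -1737216 * sqrt(1001) /8116801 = -6.77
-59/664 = -0.09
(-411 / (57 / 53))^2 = 52722121 / 361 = 146044.66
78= 78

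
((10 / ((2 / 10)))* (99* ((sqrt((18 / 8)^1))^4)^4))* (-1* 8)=-106540634475 / 4096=-26010897.09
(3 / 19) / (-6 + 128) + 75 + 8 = 192397 / 2318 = 83.00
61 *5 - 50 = 255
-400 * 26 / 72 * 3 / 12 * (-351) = 12675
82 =82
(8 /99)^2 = 64 /9801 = 0.01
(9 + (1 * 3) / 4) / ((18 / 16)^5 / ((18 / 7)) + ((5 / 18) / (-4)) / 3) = 17252352 / 1199069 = 14.39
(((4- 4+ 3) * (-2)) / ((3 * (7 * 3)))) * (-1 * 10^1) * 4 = 80 / 21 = 3.81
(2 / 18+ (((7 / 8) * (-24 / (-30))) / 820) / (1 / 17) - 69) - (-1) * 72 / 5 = -4020209 / 73800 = -54.47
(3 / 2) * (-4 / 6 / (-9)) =1 / 9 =0.11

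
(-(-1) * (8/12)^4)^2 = 256/6561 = 0.04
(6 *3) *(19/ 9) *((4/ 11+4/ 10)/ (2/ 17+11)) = 1292/ 495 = 2.61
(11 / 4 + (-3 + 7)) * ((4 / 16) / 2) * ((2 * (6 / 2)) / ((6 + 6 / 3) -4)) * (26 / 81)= 13 / 32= 0.41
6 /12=1 /2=0.50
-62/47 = -1.32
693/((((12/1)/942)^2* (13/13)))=17081757/4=4270439.25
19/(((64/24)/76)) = 1083/2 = 541.50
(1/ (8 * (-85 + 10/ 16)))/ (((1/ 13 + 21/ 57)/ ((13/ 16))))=-3211/ 1188000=-0.00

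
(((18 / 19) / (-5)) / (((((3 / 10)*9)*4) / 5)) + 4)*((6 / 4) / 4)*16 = 446 / 19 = 23.47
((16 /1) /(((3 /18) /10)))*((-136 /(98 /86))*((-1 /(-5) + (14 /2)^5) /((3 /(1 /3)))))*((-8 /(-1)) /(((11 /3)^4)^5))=-292446573332207910912 /32964749751695440450849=-0.01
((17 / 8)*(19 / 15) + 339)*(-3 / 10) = -41003 / 400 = -102.51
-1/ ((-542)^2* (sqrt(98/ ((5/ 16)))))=-sqrt(10)/ 16450784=-0.00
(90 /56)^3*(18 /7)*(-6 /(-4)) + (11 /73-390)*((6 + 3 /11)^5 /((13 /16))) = -109434866822224496559 /23485606079936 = -4659656.92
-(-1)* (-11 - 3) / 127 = -14 / 127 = -0.11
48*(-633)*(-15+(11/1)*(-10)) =3798000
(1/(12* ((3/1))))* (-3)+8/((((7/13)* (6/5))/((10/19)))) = 10267/1596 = 6.43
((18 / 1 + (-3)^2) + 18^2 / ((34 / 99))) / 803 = 16497 / 13651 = 1.21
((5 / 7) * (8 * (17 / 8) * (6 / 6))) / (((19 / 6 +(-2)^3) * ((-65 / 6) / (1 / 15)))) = 204 / 13195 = 0.02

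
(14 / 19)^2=196 / 361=0.54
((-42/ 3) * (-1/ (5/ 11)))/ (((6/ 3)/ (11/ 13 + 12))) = 12859/ 65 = 197.83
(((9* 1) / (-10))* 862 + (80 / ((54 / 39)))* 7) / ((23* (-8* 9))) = 16711 / 74520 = 0.22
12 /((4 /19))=57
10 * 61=610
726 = 726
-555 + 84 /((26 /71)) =-4233 /13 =-325.62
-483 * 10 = -4830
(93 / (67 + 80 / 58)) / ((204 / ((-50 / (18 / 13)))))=-292175 / 1213596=-0.24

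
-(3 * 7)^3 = -9261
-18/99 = -2/11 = -0.18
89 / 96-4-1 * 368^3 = -4784259367 / 96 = -49836035.07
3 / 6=1 / 2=0.50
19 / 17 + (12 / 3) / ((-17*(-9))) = 175 / 153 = 1.14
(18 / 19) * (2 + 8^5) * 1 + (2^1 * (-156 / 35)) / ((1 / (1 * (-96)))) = 21214188 / 665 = 31901.03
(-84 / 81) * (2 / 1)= -56 / 27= -2.07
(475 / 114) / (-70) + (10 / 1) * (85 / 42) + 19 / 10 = 3091 / 140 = 22.08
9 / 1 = 9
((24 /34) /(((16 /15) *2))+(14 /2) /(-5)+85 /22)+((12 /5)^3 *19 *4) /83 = 239840413 /15521000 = 15.45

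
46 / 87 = 0.53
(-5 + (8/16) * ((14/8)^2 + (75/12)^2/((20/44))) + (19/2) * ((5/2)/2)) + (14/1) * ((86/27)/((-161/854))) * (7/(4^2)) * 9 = -485749/552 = -879.98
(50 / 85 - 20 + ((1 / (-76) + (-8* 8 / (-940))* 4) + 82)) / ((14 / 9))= 171735597 / 4250680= 40.40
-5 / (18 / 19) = -95 / 18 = -5.28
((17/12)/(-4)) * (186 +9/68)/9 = -4219/576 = -7.32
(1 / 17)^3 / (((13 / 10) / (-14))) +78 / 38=2488231 / 1213511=2.05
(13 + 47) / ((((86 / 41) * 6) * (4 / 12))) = 615 / 43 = 14.30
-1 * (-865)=865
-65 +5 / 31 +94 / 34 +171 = 57404 / 527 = 108.93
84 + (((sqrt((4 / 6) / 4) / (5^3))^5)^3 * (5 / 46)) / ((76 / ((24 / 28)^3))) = sqrt(6) / 53003187349531799554824829101562500000000 + 84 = 84.00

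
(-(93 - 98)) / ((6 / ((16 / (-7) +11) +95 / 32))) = 13085 / 1344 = 9.74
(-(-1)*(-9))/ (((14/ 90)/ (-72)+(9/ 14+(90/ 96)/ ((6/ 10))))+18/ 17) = -6940080/ 2515409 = -2.76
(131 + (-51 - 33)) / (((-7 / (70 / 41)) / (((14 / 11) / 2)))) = -3290 / 451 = -7.29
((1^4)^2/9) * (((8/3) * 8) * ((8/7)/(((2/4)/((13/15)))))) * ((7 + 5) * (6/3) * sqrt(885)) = 106496 * sqrt(885)/945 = 3352.53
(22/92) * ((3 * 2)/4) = 33/92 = 0.36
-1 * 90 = -90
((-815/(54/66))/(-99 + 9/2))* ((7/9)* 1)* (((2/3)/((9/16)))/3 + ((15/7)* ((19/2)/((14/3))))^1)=677099555/17360406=39.00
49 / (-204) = -49 / 204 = -0.24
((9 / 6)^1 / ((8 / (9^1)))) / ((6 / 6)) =27 / 16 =1.69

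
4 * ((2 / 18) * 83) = 36.89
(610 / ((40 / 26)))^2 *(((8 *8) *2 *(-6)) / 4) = -30184752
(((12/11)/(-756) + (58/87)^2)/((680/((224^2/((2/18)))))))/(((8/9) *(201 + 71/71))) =154728/94435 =1.64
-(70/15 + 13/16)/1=-263/48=-5.48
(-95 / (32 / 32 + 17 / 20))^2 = 3610000 / 1369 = 2636.96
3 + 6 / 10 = 18 / 5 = 3.60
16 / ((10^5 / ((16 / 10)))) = 4 / 15625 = 0.00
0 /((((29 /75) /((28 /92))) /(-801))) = 0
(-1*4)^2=16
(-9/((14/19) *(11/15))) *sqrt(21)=-2565 *sqrt(21)/154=-76.33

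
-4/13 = -0.31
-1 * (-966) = 966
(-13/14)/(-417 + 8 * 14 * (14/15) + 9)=195/63728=0.00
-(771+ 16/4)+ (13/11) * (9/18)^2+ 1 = -773.70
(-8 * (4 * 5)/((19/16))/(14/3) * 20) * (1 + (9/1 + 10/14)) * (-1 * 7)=5760000/133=43308.27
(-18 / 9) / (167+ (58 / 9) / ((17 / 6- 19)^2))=-18818 / 1571535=-0.01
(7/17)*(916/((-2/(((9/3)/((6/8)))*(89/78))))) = -570668/663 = -860.74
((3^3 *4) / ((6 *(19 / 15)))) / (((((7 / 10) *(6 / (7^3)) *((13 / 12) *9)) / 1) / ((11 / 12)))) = 26950 / 247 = 109.11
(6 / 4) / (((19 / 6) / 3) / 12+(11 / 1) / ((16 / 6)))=162 / 455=0.36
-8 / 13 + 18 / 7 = 178 / 91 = 1.96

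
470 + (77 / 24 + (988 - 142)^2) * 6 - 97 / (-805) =13829208893 / 3220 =4294785.37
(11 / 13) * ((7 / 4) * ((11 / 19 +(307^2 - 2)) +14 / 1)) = 68952345 / 494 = 139579.65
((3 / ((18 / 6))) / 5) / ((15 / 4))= 0.05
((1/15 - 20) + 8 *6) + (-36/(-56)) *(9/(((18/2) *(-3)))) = 5849/210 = 27.85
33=33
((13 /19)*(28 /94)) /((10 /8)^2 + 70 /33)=96096 /1736885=0.06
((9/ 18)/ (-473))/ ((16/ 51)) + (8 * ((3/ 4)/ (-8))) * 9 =-102219/ 15136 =-6.75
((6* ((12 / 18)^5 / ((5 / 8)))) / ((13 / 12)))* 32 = 65536 / 1755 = 37.34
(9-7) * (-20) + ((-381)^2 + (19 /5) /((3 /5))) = 435382 /3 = 145127.33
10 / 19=0.53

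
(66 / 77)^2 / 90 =2 / 245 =0.01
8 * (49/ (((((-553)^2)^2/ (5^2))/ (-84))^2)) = 720000/ 3642578252585652961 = 0.00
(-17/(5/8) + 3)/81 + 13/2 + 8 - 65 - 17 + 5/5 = -66.80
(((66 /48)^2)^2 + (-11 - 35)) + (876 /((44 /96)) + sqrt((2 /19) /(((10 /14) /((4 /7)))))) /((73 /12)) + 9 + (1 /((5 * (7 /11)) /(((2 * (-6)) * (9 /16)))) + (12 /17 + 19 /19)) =24 * sqrt(190) /6935 + 7515464129 /26808320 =280.39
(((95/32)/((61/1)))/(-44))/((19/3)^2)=-45/1631872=-0.00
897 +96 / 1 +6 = 999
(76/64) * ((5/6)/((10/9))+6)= 513/64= 8.02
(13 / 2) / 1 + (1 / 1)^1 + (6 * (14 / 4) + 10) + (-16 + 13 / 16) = 373 / 16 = 23.31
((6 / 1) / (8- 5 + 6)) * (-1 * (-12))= 8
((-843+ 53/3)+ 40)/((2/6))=-2356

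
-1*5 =-5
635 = 635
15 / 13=1.15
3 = 3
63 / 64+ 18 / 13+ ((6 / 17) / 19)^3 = 66419463969 / 28036958144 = 2.37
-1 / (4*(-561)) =1 / 2244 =0.00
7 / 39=0.18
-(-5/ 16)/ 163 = 5/ 2608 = 0.00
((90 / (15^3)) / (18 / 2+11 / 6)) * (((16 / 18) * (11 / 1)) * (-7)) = -2464 / 14625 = -0.17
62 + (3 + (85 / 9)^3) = 661510 / 729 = 907.42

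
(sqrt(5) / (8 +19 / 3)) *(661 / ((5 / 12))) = 23796 *sqrt(5) / 215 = 247.49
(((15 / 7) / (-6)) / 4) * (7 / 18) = -0.03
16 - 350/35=6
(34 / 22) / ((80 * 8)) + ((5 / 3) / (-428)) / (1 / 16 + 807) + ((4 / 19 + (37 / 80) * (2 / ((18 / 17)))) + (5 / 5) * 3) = 1359459368381 / 332666978688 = 4.09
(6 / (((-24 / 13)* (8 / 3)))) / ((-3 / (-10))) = -65 / 16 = -4.06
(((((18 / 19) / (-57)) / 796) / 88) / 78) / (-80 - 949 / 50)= 25 / 813455410768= 0.00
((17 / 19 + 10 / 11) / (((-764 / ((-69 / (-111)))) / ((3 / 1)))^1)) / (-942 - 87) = 8671 / 2026448116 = 0.00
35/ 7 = 5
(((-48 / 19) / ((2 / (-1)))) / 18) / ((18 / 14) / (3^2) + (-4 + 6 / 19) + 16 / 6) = -28 / 349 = -0.08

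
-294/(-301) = 42/43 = 0.98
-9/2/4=-1.12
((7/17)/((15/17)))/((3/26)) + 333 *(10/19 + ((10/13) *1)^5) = 85393687244/317455515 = 268.99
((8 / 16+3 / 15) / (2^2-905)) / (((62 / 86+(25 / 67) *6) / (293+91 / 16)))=-96378093 / 1229252320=-0.08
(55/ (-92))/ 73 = -55/ 6716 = -0.01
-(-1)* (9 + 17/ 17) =10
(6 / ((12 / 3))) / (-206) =-3 / 412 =-0.01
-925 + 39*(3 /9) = -912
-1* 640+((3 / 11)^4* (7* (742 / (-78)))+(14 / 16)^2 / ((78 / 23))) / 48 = -2245269853129 / 3508217856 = -640.00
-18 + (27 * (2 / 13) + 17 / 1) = 41 / 13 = 3.15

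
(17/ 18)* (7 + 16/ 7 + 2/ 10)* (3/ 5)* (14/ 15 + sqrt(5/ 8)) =1411* sqrt(10)/ 1050 + 5644/ 1125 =9.27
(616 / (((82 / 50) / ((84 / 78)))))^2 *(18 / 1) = 836700480000 / 284089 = 2945205.48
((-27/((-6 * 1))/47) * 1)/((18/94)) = 1/2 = 0.50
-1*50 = -50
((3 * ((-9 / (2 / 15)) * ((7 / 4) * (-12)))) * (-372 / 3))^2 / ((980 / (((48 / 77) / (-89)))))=-13619061360 / 6853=-1987313.78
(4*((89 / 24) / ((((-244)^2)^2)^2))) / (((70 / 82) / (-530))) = -193397 / 263838339756385959936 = -0.00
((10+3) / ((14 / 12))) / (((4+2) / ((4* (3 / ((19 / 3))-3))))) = -2496 / 133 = -18.77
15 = 15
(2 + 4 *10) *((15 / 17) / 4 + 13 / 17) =1407 / 34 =41.38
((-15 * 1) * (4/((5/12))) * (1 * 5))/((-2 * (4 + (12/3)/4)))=72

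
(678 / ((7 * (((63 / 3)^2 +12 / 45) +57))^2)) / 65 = 15255 / 17791625306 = 0.00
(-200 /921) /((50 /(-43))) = 172 /921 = 0.19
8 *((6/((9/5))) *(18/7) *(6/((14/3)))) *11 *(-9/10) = -42768/49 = -872.82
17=17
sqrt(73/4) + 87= sqrt(73)/2 + 87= 91.27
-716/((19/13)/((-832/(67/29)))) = 224583424/1273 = 176420.60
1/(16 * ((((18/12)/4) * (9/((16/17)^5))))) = 524288/38336139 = 0.01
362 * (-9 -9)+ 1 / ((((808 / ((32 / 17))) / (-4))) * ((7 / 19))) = -78316108 / 12019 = -6516.03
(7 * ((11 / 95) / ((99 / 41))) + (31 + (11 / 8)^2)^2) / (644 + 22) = 3789701927 / 2332385280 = 1.62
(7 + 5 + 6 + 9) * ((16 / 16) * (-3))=-81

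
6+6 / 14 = 45 / 7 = 6.43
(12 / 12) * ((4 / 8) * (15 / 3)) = 5 / 2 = 2.50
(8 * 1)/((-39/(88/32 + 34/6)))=-1.73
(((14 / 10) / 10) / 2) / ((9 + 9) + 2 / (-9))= 63 / 16000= 0.00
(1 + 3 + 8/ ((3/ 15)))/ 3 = 44/ 3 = 14.67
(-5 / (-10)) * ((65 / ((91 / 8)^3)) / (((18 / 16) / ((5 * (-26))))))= -102400 / 40131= -2.55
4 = 4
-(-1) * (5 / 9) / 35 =1 / 63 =0.02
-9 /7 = -1.29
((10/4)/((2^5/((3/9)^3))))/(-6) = -0.00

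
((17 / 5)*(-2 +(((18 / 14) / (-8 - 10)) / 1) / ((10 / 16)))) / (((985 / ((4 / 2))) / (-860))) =432752 / 34475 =12.55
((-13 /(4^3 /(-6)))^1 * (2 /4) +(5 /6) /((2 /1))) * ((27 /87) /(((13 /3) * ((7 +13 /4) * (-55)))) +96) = 1339810987 /13602160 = 98.50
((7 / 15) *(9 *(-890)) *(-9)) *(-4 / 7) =-19224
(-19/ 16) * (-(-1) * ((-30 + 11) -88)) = 2033/ 16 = 127.06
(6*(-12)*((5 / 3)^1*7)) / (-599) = 840 / 599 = 1.40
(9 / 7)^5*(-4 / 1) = -236196 / 16807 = -14.05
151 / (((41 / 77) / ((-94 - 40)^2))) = 208774412 / 41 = 5092058.83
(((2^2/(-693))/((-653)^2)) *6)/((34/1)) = -4/1674508143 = -0.00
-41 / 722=-0.06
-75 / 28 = -2.68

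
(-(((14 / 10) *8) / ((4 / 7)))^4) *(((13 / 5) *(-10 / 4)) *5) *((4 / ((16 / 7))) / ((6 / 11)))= 5770565801 / 375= 15388175.47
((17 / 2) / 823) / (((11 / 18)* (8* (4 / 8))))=153 / 36212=0.00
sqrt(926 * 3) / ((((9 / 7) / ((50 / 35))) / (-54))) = -60 * sqrt(2778) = -3162.40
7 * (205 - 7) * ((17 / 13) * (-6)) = -141372 / 13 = -10874.77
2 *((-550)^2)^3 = 55361281250000000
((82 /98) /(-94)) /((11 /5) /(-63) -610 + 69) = 1845 /112140308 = 0.00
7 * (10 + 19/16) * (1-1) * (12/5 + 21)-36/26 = -18/13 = -1.38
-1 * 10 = -10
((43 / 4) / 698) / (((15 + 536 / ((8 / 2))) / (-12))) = -129 / 104002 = -0.00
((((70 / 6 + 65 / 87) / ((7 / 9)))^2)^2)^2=12143953109659425177600000000 / 2883821021683985761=4211063383.74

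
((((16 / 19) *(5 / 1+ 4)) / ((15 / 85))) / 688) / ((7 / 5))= 255 / 5719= 0.04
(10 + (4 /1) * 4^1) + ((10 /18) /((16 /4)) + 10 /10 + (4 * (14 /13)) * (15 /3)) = 22781 /468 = 48.68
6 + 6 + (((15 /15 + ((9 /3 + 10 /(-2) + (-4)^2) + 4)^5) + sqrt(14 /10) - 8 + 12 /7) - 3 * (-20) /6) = sqrt(35) /5 + 13227093 /7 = 1889585.90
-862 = -862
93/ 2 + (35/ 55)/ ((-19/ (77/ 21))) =5287/ 114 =46.38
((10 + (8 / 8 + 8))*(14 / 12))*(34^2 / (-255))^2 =307496 / 675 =455.55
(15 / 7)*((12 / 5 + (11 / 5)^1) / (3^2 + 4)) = 0.76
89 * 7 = 623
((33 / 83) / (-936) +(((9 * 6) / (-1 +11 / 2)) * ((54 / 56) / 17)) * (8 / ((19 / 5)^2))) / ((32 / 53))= 22209260503 / 35598920448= 0.62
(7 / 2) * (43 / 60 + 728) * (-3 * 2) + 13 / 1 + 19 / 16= -1223109 / 80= -15288.86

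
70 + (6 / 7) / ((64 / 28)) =563 / 8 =70.38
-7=-7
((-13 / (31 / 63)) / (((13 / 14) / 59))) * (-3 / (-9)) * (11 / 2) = -95403 / 31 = -3077.52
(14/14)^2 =1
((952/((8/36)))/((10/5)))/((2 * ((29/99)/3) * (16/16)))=318087/29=10968.52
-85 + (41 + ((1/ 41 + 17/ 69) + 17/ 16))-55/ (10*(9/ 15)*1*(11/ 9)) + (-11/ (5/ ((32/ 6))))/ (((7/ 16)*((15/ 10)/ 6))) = -83142459/ 528080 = -157.44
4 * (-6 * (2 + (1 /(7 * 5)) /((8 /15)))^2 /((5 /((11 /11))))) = -7935 /392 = -20.24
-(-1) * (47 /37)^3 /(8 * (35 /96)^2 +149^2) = 119604096 /1295540485381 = 0.00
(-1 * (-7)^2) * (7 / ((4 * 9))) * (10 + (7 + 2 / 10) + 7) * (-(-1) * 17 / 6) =-705551 / 1080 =-653.29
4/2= 2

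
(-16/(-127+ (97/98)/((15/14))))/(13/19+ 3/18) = 95760/642043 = 0.15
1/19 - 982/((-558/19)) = 177530/5301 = 33.49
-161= -161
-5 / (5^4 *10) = -1 / 1250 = -0.00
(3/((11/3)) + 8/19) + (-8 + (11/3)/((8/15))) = 191/1672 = 0.11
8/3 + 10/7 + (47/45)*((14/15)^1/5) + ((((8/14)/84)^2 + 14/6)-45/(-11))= 10.71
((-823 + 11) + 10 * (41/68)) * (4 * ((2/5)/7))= -109612/595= -184.22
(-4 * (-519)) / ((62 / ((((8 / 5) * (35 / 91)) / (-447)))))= -2768 / 60047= -0.05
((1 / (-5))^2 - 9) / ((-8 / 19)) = 532 / 25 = 21.28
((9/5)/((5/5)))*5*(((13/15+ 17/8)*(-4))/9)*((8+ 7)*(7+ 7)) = -2513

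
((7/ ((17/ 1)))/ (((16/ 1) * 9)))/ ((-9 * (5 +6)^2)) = -7/ 2665872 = -0.00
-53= -53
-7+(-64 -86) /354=-438 /59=-7.42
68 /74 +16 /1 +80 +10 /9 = 98.03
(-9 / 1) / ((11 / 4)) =-36 / 11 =-3.27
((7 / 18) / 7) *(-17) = -17 / 18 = -0.94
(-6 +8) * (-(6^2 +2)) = -76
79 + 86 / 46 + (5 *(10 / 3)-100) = -170 / 69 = -2.46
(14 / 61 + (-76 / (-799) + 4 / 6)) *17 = 16.85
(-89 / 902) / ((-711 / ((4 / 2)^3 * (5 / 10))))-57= -18277499 / 320661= -57.00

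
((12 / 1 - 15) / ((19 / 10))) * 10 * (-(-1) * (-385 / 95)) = 63.99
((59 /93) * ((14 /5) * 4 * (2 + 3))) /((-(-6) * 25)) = 1652 /6975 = 0.24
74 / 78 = 37 / 39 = 0.95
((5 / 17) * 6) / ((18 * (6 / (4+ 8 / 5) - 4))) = -70 / 2091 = -0.03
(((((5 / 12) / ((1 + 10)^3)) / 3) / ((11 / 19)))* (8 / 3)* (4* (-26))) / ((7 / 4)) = -0.03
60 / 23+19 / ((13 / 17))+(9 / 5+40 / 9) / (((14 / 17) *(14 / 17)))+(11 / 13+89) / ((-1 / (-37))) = 8863482631 / 2637180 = 3360.97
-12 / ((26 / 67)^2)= -13467 / 169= -79.69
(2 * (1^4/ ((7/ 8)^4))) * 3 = 24576/ 2401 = 10.24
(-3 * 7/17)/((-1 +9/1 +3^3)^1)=-3/85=-0.04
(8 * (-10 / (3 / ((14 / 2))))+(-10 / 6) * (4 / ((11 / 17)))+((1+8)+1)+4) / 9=-20.33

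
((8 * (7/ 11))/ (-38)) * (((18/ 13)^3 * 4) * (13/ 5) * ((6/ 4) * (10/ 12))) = -163296/ 35321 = -4.62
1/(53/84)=84/53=1.58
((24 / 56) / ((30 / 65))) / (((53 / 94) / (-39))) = -23829 / 371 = -64.23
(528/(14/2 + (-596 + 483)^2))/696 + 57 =10559375/185252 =57.00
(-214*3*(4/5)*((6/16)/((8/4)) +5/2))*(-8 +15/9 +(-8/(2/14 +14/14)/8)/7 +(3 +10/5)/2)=87419/16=5463.69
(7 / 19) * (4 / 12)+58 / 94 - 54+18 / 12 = -277331 / 5358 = -51.76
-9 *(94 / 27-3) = -13 / 3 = -4.33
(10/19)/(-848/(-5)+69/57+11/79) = 1975/641489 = 0.00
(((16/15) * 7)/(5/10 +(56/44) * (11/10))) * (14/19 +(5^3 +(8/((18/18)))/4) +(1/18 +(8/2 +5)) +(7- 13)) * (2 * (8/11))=747.62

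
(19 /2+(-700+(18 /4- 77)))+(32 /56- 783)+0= -10818 /7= -1545.43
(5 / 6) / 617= 5 / 3702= 0.00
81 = 81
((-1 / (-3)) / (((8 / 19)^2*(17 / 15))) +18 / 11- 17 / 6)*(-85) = -82945 / 2112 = -39.27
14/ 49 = 2/ 7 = 0.29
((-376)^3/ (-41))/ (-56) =-6644672/ 287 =-23152.17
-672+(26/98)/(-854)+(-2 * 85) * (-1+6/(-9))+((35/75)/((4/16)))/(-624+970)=-14068301677/36196790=-388.66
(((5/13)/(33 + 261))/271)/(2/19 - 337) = -0.00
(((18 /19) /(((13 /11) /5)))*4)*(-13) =-3960 /19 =-208.42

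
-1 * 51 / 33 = -17 / 11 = -1.55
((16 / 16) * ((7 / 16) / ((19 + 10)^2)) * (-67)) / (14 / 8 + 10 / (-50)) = -2345 / 104284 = -0.02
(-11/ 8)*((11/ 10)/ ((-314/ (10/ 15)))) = 121/ 37680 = 0.00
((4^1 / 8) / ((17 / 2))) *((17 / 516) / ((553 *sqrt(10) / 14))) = sqrt(10) / 203820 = 0.00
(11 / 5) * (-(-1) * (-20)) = -44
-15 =-15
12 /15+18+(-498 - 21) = -2501 /5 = -500.20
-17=-17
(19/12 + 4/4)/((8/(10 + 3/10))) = 3193/960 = 3.33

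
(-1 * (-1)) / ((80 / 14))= 7 / 40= 0.18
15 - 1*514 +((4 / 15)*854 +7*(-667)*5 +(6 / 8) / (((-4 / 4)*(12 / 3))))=-5667949 / 240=-23616.45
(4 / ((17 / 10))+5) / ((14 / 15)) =1875 / 238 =7.88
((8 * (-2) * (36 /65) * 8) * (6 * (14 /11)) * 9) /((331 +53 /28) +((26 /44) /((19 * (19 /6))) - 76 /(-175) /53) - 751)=9331369205760 /800729857733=11.65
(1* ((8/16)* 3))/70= 3/140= 0.02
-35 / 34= -1.03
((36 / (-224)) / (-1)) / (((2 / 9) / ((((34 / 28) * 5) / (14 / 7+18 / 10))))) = 34425 / 29792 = 1.16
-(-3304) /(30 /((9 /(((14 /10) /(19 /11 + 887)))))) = 629218.91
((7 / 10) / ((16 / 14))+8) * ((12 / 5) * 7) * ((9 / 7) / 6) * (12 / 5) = 18603 / 250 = 74.41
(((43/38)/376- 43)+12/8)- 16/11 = -6750607/157168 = -42.95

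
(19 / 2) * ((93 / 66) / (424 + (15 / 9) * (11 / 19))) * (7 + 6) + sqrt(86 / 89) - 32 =-33669535 / 1065812 + sqrt(7654) / 89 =-30.61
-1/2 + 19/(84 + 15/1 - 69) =2/15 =0.13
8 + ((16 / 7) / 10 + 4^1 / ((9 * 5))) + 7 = 965 / 63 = 15.32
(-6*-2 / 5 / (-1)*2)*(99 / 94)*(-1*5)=1188 / 47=25.28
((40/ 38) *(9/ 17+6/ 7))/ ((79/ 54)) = 178200/ 178619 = 1.00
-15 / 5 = -3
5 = 5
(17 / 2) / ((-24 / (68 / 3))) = -289 / 36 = -8.03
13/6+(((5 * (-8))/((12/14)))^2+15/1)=39509/18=2194.94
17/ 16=1.06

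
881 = 881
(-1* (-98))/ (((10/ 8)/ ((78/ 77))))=4368/ 55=79.42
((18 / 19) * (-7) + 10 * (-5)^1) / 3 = -1076 / 57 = -18.88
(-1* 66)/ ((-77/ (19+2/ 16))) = 459/ 28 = 16.39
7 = 7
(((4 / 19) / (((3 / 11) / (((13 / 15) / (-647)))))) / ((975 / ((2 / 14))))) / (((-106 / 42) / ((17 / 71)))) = 0.00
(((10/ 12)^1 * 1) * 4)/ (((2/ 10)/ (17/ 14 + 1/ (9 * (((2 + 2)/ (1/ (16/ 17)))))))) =125375/ 6048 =20.73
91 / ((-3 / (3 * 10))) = -910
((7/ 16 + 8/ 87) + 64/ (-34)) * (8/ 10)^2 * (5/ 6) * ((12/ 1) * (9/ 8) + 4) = -224105/ 17748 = -12.63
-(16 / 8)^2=-4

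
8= 8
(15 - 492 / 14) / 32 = -141 / 224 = -0.63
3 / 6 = 1 / 2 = 0.50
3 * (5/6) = 5/2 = 2.50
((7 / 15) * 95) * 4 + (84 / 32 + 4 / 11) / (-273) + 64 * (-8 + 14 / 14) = -6502759 / 24024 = -270.68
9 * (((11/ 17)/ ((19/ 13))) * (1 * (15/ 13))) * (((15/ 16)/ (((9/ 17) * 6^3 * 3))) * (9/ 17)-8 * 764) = -1161768685/ 41344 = -28100.06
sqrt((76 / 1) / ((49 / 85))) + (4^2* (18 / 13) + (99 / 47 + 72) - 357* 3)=-595566 / 611 + 2* sqrt(1615) / 7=-963.26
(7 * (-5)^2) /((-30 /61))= -2135 /6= -355.83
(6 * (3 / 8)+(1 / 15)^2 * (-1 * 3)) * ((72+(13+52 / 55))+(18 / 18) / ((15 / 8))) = 870409 / 4500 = 193.42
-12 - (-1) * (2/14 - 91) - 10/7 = -730/7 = -104.29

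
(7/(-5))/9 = -0.16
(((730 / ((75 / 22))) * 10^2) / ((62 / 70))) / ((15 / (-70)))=-31477600 / 279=-112822.94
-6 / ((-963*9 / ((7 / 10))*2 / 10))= 7 / 2889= 0.00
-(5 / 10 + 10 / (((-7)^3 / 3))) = -0.41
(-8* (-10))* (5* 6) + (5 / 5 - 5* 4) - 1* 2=2379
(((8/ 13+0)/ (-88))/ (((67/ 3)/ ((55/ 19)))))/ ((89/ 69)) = -1035/ 1472861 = -0.00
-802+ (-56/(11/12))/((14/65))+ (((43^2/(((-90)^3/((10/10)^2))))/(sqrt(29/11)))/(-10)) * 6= -11942/11+ 1849 * sqrt(319)/35235000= -1085.64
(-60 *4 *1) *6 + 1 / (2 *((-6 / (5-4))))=-17281 / 12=-1440.08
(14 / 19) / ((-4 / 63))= -441 / 38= -11.61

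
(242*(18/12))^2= 131769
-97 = -97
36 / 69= 12 / 23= 0.52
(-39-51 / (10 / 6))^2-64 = 119504 / 25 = 4780.16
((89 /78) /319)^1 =89 /24882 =0.00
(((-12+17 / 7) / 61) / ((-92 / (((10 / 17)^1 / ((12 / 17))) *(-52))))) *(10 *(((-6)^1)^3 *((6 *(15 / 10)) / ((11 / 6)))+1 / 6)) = 1523662075 / 1944558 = 783.55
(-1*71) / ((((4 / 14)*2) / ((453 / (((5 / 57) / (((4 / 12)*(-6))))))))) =12833037 / 10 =1283303.70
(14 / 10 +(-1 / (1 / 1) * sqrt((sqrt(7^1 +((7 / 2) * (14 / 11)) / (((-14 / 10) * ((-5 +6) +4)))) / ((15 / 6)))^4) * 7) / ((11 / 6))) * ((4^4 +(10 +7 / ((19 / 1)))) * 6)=-9140166 / 2299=-3975.71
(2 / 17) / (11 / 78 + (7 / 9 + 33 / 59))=0.08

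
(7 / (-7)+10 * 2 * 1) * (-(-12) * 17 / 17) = 228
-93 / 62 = -3 / 2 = -1.50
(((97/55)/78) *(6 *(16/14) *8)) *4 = 24832/5005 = 4.96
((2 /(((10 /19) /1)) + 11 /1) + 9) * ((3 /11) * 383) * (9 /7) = 175797 /55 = 3196.31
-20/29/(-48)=5/348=0.01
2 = 2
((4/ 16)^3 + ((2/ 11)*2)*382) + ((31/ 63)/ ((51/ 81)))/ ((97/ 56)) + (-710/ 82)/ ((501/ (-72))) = 1117741753701/ 7948654912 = 140.62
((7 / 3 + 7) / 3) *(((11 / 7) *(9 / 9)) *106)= 4664 / 9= 518.22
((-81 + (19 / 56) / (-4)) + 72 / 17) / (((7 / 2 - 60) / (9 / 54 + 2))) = 3804359 / 1290912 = 2.95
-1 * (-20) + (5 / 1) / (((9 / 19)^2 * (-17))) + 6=33997 / 1377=24.69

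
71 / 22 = 3.23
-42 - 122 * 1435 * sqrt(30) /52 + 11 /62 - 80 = -87535 * sqrt(30) /26 - 7553 /62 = -18562.17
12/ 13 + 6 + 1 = 103/ 13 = 7.92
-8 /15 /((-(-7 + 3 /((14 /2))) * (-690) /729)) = 1134 /13225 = 0.09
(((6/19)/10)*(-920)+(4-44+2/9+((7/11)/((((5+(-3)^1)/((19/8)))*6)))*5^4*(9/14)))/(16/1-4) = -2194205/1444608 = -1.52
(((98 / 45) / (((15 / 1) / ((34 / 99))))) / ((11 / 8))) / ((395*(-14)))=-1904 / 290354625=-0.00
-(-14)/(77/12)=24/11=2.18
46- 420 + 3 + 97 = -274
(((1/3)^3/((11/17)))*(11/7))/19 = 17/3591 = 0.00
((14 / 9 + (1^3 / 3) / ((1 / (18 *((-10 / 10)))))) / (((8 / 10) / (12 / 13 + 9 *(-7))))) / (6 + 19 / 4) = 53800 / 1677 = 32.08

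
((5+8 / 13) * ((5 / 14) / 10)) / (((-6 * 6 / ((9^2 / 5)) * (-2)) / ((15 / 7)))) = 0.10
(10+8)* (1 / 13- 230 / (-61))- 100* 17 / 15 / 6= 359452 / 7137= 50.36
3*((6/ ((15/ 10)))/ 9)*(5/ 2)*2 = 20/ 3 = 6.67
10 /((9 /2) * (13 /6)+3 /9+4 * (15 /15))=120 /169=0.71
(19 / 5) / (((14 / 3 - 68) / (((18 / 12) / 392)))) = -0.00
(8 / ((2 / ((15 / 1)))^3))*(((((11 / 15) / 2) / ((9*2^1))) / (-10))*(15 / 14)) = -825 / 112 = -7.37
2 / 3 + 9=9.67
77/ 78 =0.99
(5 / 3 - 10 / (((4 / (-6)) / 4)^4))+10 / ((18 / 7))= -116590 / 9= -12954.44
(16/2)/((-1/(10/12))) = -20/3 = -6.67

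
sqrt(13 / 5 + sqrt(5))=sqrt(25*sqrt(5) + 65) / 5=2.20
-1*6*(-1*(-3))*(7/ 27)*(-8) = 112/ 3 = 37.33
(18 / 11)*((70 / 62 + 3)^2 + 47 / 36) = 634991 / 21142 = 30.03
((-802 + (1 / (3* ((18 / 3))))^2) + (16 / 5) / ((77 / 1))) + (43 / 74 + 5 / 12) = -1848361861 / 2307690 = -800.96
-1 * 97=-97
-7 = -7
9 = 9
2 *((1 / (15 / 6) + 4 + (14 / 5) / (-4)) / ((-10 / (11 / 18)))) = -407 / 900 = -0.45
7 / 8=0.88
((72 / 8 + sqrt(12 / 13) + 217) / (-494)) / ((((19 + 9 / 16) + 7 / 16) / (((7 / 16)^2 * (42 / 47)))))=-116277 / 29719040 - 1029 * sqrt(39) / 386347520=-0.00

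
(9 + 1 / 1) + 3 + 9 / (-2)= 17 / 2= 8.50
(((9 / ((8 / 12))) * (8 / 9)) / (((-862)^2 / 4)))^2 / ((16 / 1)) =9 / 34507149121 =0.00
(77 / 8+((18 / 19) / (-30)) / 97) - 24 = -1059749 / 73720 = -14.38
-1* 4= -4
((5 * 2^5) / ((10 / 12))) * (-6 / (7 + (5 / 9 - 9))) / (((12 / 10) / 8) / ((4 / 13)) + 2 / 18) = 7464960 / 5603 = 1332.31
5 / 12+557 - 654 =-1159 / 12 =-96.58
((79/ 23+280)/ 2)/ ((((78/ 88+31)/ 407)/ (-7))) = -408597882/ 32269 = -12662.24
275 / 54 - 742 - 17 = -40711 / 54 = -753.91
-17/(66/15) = -85/22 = -3.86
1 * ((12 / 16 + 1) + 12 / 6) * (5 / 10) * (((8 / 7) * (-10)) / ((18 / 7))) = -25 / 3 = -8.33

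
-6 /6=-1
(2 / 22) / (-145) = -1 / 1595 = -0.00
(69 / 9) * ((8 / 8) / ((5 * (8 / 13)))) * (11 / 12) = 3289 / 1440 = 2.28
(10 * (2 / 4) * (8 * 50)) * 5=10000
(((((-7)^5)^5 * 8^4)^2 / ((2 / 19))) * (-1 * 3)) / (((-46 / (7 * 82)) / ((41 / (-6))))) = -73325228277639847023640580000000000000000000000000000.00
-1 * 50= -50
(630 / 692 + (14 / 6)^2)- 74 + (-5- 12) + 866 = 781.35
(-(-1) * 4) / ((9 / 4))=16 / 9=1.78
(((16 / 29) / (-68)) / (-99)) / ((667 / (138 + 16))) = 56 / 2959479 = 0.00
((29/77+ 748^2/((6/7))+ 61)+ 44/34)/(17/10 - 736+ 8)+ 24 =-24951613616/28521801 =-874.83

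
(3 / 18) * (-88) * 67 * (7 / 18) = -10318 / 27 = -382.15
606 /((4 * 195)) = 101 /130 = 0.78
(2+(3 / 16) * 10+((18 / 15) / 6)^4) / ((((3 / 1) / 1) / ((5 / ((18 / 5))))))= 6461 / 3600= 1.79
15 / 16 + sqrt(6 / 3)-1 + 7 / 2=sqrt(2) + 55 / 16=4.85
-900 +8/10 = -4496/5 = -899.20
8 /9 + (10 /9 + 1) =3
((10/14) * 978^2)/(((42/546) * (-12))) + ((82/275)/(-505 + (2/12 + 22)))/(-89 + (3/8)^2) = -23473304764921959/31714835075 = -740136.43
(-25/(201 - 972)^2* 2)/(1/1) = -50/594441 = -0.00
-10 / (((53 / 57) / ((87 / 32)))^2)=-122958405 / 1438208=-85.49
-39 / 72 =-13 / 24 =-0.54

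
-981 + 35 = -946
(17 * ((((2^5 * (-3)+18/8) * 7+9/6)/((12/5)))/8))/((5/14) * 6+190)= -103887/34432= -3.02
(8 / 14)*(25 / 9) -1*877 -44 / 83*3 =-4585849 / 5229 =-877.00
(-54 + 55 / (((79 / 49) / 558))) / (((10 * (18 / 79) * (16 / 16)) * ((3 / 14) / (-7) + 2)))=4082092 / 965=4230.15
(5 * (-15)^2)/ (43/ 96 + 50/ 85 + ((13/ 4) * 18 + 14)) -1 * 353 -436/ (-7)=-231370385/ 840077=-275.42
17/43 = 0.40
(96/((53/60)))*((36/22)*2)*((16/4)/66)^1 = 21.56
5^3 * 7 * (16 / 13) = 14000 / 13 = 1076.92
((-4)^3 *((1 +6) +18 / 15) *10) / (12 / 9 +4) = -984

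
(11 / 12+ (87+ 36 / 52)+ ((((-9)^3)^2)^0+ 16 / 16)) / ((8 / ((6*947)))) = 13385845 / 208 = 64355.02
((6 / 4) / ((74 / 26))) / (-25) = -39 / 1850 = -0.02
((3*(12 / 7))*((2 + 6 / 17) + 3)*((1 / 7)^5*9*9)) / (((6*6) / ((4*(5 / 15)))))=1404 / 285719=0.00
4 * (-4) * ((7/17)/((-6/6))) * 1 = 6.59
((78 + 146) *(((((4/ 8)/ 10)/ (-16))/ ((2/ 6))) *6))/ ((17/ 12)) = -756/ 85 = -8.89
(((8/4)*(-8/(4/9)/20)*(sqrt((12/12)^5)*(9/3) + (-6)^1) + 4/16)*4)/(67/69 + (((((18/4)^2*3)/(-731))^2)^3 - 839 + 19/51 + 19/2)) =-4872947629220403643011072/178564731955784195536299695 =-0.03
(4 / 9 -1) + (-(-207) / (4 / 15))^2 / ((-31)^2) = 86692345 / 138384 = 626.46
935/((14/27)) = 25245/14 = 1803.21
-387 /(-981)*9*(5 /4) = 1935 /436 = 4.44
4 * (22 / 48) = 11 / 6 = 1.83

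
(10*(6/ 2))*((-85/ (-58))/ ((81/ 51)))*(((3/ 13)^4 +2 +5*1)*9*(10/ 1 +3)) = 1445057800/ 63713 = 22680.74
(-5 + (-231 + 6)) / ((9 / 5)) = -1150 / 9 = -127.78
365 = 365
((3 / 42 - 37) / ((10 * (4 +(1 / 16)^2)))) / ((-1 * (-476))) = -8272 / 4269125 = -0.00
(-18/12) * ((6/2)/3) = -3/2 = -1.50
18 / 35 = 0.51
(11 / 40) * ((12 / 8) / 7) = 33 / 560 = 0.06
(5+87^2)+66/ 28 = 106069/ 14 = 7576.36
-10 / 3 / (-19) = 10 / 57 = 0.18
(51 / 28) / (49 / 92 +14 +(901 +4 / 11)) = 12903 / 6488209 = 0.00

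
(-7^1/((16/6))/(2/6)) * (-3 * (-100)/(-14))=675/4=168.75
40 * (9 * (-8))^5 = -77396705280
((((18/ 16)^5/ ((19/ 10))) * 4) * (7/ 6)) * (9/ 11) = 6200145/ 1712128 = 3.62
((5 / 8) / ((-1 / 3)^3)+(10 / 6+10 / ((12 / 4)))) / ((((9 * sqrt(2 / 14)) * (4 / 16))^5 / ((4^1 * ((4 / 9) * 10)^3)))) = -152535040000 * sqrt(7) / 43046721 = -9375.16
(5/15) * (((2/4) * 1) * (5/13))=5/78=0.06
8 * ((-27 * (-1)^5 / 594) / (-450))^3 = -1 / 121287375000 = -0.00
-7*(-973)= 6811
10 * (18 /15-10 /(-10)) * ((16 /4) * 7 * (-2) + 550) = 10868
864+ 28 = 892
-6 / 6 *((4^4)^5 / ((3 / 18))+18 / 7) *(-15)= 692692325499150 / 7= 98956046499878.57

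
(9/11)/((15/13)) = 39/55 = 0.71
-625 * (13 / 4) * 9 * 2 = -73125 / 2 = -36562.50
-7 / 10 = -0.70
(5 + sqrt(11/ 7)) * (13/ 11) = 13 * sqrt(77)/ 77 + 65/ 11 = 7.39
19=19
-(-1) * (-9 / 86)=-9 / 86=-0.10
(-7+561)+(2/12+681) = 7411/6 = 1235.17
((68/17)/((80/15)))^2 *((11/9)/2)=11/32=0.34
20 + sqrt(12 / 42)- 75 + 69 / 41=-2186 / 41 + sqrt(14) / 7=-52.78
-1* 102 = -102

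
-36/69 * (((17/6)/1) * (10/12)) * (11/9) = -935/621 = -1.51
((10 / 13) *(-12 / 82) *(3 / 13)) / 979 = -180 / 6783491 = -0.00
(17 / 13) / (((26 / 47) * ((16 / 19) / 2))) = 15181 / 2704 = 5.61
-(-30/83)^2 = -900/6889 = -0.13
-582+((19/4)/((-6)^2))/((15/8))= -157121/270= -581.93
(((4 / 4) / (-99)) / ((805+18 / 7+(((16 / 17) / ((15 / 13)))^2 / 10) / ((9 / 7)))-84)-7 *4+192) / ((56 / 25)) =668466870597425 / 9130279985288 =73.21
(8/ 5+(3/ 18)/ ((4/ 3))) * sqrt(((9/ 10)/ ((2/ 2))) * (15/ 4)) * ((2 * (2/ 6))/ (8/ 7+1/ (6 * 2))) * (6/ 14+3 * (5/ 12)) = 9729 * sqrt(6)/ 8240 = 2.89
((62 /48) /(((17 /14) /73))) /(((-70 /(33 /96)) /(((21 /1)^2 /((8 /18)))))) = -32933439 /87040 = -378.37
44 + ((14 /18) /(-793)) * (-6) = 104690 /2379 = 44.01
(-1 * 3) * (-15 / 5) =9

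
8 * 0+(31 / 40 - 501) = -20009 / 40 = -500.22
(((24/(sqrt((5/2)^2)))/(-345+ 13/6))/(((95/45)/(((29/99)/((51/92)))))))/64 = -4002/36542605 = -0.00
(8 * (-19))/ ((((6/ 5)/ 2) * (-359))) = 760/ 1077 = 0.71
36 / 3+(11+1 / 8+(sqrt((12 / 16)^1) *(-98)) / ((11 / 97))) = 185 / 8 - 4753 *sqrt(3) / 11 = -725.28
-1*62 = -62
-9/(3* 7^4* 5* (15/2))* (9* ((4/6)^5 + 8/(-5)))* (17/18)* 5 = 30328/14586075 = 0.00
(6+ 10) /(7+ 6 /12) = 32 /15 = 2.13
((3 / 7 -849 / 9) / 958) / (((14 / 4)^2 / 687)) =-903176 / 164297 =-5.50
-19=-19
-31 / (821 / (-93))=3.51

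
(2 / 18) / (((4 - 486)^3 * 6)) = -1 / 6046929072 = -0.00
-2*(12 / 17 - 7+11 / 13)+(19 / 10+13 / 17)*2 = 17929 / 1105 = 16.23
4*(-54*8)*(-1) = 1728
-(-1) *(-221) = -221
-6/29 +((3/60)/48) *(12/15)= -7171/34800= -0.21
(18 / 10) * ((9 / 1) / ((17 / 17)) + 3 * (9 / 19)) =1782 / 95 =18.76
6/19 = 0.32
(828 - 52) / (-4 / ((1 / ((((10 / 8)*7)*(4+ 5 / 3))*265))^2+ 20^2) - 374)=-2.07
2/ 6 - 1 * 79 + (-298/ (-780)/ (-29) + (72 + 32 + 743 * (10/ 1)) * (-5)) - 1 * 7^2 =-142497253/ 3770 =-37797.68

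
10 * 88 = 880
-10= -10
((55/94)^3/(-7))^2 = 27680640625/33803619271744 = 0.00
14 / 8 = 7 / 4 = 1.75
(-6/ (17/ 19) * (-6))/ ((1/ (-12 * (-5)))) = 41040/ 17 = 2414.12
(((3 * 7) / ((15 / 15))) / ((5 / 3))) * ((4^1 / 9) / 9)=28 / 45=0.62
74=74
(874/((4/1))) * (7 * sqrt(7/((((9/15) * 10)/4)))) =3059 * sqrt(42)/6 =3304.10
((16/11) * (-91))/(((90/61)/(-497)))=22070776/495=44587.43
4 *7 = 28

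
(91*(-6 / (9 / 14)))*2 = -5096 / 3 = -1698.67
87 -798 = -711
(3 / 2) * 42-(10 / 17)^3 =308519 / 4913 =62.80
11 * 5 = 55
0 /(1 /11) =0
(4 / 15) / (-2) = -2 / 15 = -0.13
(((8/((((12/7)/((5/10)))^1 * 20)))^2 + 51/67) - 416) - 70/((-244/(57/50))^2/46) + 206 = -234804731113/1121881500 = -209.30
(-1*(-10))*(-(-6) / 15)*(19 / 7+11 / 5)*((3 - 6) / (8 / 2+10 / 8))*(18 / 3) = -16512 / 245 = -67.40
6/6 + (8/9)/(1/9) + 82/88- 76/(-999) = 439907/43956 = 10.01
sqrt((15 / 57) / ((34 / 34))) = sqrt(95) / 19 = 0.51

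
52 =52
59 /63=0.94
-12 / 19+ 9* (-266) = -45498 / 19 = -2394.63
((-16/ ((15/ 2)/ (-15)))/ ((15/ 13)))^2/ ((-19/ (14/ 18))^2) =8479744/ 6579225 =1.29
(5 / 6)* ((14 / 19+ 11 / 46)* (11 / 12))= 46915 / 62928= 0.75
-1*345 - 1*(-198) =-147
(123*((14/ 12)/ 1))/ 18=7.97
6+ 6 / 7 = 48 / 7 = 6.86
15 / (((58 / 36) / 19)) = 176.90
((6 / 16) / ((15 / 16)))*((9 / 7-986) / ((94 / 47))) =-6893 / 35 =-196.94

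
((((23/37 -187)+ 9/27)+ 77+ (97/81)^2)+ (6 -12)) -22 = -32920511/242757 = -135.61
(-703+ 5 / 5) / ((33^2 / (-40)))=25.79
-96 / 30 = -16 / 5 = -3.20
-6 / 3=-2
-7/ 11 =-0.64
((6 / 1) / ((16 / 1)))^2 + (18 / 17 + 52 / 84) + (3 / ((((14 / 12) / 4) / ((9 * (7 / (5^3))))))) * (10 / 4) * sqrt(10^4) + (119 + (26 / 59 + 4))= 1915902847 / 1348032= 1421.26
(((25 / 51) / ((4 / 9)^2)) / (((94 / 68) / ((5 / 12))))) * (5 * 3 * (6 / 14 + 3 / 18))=6.68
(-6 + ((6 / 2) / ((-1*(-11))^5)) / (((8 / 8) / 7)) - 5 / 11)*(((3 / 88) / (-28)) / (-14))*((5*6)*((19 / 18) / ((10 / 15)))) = -148127325 / 5555615296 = -0.03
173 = 173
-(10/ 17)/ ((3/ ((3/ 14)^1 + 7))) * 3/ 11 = -505/ 1309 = -0.39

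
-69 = -69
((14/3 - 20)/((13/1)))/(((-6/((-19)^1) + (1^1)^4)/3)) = -874/325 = -2.69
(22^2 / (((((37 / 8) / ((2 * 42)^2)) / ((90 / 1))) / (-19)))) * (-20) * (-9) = -8409352089600 / 37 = -227279786205.41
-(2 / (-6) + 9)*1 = -26 / 3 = -8.67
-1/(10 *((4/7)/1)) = -7/40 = -0.18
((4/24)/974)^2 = 1/34152336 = 0.00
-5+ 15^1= 10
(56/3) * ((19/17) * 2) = 2128/51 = 41.73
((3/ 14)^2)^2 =81/ 38416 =0.00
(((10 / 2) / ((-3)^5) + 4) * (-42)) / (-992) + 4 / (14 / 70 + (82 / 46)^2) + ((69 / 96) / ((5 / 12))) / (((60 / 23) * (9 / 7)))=5584477043 / 2991103200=1.87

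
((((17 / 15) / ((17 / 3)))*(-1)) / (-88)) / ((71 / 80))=2 / 781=0.00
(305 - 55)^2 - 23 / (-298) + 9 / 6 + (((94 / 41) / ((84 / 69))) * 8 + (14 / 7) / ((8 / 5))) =10693810699 / 171052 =62517.89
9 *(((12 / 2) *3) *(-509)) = -82458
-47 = -47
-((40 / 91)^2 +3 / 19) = -55243 / 157339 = -0.35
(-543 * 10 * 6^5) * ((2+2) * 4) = -675578880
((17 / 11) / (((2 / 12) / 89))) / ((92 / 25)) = 113475 / 506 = 224.26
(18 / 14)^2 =81 / 49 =1.65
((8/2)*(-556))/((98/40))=-44480/49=-907.76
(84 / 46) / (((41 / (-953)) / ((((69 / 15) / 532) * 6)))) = -8577 / 3895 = -2.20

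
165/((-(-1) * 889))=165/889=0.19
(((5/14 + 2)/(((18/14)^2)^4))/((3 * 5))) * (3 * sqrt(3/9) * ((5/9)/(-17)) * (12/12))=-9058973 * sqrt(3)/13172296626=-0.00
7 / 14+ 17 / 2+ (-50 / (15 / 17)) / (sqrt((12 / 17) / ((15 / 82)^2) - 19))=9 - 850 * sqrt(136221) / 8013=-30.15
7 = 7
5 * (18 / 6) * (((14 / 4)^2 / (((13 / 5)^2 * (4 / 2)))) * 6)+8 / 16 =55463 / 676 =82.05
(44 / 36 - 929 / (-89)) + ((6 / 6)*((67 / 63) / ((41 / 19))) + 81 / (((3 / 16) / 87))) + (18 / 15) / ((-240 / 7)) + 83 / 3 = 37623.78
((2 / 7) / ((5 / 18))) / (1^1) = 36 / 35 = 1.03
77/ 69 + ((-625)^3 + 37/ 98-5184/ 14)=-244140993.79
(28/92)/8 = 7/184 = 0.04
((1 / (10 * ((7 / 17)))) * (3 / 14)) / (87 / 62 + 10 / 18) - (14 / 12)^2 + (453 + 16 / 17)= 452.61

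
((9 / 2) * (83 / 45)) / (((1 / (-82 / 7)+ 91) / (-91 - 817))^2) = 230063381344 / 277885125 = 827.91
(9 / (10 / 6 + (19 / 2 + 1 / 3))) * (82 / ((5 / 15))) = 4428 / 23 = 192.52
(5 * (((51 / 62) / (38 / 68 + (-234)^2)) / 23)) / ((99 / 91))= 131495 / 43804480467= 0.00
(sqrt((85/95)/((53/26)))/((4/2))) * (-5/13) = -0.13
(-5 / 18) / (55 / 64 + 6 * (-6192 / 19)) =3040 / 21390147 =0.00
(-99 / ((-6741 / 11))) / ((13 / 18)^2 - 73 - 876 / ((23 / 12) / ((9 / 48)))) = -901692 / 882856037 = -0.00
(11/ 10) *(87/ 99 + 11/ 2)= 421/ 60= 7.02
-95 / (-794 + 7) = 95 / 787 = 0.12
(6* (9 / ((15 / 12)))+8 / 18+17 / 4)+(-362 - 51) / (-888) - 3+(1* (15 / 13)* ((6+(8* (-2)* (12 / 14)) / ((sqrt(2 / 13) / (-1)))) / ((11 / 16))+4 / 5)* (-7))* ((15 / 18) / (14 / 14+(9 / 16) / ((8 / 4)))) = -307200* sqrt(26) / 5863 - 366260693 / 78095160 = -271.86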